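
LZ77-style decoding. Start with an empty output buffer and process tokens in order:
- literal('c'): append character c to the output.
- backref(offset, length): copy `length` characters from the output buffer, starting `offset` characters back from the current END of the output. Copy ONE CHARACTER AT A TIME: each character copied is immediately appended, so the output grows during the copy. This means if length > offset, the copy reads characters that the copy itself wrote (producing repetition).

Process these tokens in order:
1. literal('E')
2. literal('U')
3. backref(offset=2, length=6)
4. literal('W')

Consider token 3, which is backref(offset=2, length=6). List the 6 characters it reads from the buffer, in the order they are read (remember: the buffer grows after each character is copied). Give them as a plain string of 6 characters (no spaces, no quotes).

Answer: EUEUEU

Derivation:
Token 1: literal('E'). Output: "E"
Token 2: literal('U'). Output: "EU"
Token 3: backref(off=2, len=6). Buffer before: "EU" (len 2)
  byte 1: read out[0]='E', append. Buffer now: "EUE"
  byte 2: read out[1]='U', append. Buffer now: "EUEU"
  byte 3: read out[2]='E', append. Buffer now: "EUEUE"
  byte 4: read out[3]='U', append. Buffer now: "EUEUEU"
  byte 5: read out[4]='E', append. Buffer now: "EUEUEUE"
  byte 6: read out[5]='U', append. Buffer now: "EUEUEUEU"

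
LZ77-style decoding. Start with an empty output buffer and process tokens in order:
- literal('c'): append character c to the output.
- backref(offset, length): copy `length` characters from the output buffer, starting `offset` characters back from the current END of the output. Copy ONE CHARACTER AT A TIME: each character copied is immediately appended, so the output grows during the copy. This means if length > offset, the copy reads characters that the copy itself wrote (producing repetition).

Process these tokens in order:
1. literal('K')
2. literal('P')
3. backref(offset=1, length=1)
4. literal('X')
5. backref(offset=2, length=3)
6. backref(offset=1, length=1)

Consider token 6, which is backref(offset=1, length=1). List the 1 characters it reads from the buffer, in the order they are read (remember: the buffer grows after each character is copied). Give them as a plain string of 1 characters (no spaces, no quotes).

Token 1: literal('K'). Output: "K"
Token 2: literal('P'). Output: "KP"
Token 3: backref(off=1, len=1). Copied 'P' from pos 1. Output: "KPP"
Token 4: literal('X'). Output: "KPPX"
Token 5: backref(off=2, len=3) (overlapping!). Copied 'PXP' from pos 2. Output: "KPPXPXP"
Token 6: backref(off=1, len=1). Buffer before: "KPPXPXP" (len 7)
  byte 1: read out[6]='P', append. Buffer now: "KPPXPXPP"

Answer: P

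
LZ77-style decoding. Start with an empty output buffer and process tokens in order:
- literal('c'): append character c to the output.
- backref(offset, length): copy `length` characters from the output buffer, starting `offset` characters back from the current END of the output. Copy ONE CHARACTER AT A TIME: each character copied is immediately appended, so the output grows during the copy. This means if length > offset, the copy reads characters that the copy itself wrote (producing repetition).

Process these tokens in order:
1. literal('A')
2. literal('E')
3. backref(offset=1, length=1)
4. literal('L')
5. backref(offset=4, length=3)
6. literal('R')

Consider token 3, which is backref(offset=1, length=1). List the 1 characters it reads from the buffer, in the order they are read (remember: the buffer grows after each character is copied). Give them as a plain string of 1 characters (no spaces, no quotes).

Token 1: literal('A'). Output: "A"
Token 2: literal('E'). Output: "AE"
Token 3: backref(off=1, len=1). Buffer before: "AE" (len 2)
  byte 1: read out[1]='E', append. Buffer now: "AEE"

Answer: E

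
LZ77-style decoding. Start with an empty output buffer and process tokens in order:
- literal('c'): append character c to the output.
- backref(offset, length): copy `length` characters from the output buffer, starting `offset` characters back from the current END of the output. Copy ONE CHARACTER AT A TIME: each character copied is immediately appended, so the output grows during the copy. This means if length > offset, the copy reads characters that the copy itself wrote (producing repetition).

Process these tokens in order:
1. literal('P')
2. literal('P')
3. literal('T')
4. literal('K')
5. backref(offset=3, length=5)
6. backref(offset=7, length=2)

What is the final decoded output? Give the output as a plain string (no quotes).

Token 1: literal('P'). Output: "P"
Token 2: literal('P'). Output: "PP"
Token 3: literal('T'). Output: "PPT"
Token 4: literal('K'). Output: "PPTK"
Token 5: backref(off=3, len=5) (overlapping!). Copied 'PTKPT' from pos 1. Output: "PPTKPTKPT"
Token 6: backref(off=7, len=2). Copied 'TK' from pos 2. Output: "PPTKPTKPTTK"

Answer: PPTKPTKPTTK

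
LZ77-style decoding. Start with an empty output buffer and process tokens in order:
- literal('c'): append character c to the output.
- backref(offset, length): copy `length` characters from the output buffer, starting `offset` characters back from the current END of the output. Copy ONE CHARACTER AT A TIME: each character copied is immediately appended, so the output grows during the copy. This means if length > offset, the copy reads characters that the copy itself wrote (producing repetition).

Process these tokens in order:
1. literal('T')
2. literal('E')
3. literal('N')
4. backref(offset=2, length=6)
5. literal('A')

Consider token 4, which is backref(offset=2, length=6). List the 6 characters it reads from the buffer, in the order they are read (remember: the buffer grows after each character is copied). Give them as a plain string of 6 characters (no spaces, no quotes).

Answer: ENENEN

Derivation:
Token 1: literal('T'). Output: "T"
Token 2: literal('E'). Output: "TE"
Token 3: literal('N'). Output: "TEN"
Token 4: backref(off=2, len=6). Buffer before: "TEN" (len 3)
  byte 1: read out[1]='E', append. Buffer now: "TENE"
  byte 2: read out[2]='N', append. Buffer now: "TENEN"
  byte 3: read out[3]='E', append. Buffer now: "TENENE"
  byte 4: read out[4]='N', append. Buffer now: "TENENEN"
  byte 5: read out[5]='E', append. Buffer now: "TENENENE"
  byte 6: read out[6]='N', append. Buffer now: "TENENENEN"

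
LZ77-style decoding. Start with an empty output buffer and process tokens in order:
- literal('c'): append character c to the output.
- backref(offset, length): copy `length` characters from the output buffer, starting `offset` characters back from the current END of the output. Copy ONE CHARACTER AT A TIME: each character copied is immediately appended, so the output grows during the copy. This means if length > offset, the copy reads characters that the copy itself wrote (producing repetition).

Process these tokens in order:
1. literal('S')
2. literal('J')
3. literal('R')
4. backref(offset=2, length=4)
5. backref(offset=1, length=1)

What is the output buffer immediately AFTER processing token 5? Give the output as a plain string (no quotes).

Token 1: literal('S'). Output: "S"
Token 2: literal('J'). Output: "SJ"
Token 3: literal('R'). Output: "SJR"
Token 4: backref(off=2, len=4) (overlapping!). Copied 'JRJR' from pos 1. Output: "SJRJRJR"
Token 5: backref(off=1, len=1). Copied 'R' from pos 6. Output: "SJRJRJRR"

Answer: SJRJRJRR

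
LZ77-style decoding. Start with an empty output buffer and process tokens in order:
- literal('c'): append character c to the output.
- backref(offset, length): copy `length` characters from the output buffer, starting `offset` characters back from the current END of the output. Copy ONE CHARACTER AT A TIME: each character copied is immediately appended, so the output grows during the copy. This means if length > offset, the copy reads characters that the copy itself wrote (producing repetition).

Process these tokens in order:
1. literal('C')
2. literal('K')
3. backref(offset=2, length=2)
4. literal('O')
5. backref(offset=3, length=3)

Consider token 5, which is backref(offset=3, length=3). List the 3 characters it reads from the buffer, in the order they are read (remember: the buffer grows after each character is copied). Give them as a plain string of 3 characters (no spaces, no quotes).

Token 1: literal('C'). Output: "C"
Token 2: literal('K'). Output: "CK"
Token 3: backref(off=2, len=2). Copied 'CK' from pos 0. Output: "CKCK"
Token 4: literal('O'). Output: "CKCKO"
Token 5: backref(off=3, len=3). Buffer before: "CKCKO" (len 5)
  byte 1: read out[2]='C', append. Buffer now: "CKCKOC"
  byte 2: read out[3]='K', append. Buffer now: "CKCKOCK"
  byte 3: read out[4]='O', append. Buffer now: "CKCKOCKO"

Answer: CKO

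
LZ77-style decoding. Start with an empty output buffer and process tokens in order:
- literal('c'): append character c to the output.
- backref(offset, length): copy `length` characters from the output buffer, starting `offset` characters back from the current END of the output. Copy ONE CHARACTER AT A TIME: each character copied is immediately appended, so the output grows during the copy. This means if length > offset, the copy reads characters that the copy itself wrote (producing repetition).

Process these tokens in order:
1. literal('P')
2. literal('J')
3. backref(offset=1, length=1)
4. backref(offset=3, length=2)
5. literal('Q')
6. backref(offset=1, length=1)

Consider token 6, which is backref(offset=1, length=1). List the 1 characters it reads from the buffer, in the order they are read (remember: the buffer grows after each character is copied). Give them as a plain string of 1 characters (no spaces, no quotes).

Token 1: literal('P'). Output: "P"
Token 2: literal('J'). Output: "PJ"
Token 3: backref(off=1, len=1). Copied 'J' from pos 1. Output: "PJJ"
Token 4: backref(off=3, len=2). Copied 'PJ' from pos 0. Output: "PJJPJ"
Token 5: literal('Q'). Output: "PJJPJQ"
Token 6: backref(off=1, len=1). Buffer before: "PJJPJQ" (len 6)
  byte 1: read out[5]='Q', append. Buffer now: "PJJPJQQ"

Answer: Q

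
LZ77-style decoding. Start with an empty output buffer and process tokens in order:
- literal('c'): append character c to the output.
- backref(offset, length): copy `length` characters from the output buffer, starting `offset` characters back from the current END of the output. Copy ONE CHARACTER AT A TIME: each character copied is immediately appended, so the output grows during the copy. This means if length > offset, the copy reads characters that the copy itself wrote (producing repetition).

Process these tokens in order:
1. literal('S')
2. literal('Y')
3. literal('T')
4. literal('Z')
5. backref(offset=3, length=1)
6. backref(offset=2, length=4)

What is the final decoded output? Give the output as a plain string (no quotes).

Token 1: literal('S'). Output: "S"
Token 2: literal('Y'). Output: "SY"
Token 3: literal('T'). Output: "SYT"
Token 4: literal('Z'). Output: "SYTZ"
Token 5: backref(off=3, len=1). Copied 'Y' from pos 1. Output: "SYTZY"
Token 6: backref(off=2, len=4) (overlapping!). Copied 'ZYZY' from pos 3. Output: "SYTZYZYZY"

Answer: SYTZYZYZY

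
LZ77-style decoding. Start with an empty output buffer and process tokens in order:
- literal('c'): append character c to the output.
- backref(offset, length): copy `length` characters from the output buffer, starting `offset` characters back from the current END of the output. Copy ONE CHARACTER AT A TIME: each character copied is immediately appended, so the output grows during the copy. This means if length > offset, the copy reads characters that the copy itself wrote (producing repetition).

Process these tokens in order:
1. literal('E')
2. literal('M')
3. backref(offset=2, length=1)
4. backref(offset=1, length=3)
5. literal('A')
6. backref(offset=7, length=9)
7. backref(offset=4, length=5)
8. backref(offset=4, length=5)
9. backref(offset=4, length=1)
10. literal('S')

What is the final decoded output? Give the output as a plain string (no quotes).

Answer: EMEEEEAEMEEEEAEMEAEMEAEMEAES

Derivation:
Token 1: literal('E'). Output: "E"
Token 2: literal('M'). Output: "EM"
Token 3: backref(off=2, len=1). Copied 'E' from pos 0. Output: "EME"
Token 4: backref(off=1, len=3) (overlapping!). Copied 'EEE' from pos 2. Output: "EMEEEE"
Token 5: literal('A'). Output: "EMEEEEA"
Token 6: backref(off=7, len=9) (overlapping!). Copied 'EMEEEEAEM' from pos 0. Output: "EMEEEEAEMEEEEAEM"
Token 7: backref(off=4, len=5) (overlapping!). Copied 'EAEME' from pos 12. Output: "EMEEEEAEMEEEEAEMEAEME"
Token 8: backref(off=4, len=5) (overlapping!). Copied 'AEMEA' from pos 17. Output: "EMEEEEAEMEEEEAEMEAEMEAEMEA"
Token 9: backref(off=4, len=1). Copied 'E' from pos 22. Output: "EMEEEEAEMEEEEAEMEAEMEAEMEAE"
Token 10: literal('S'). Output: "EMEEEEAEMEEEEAEMEAEMEAEMEAES"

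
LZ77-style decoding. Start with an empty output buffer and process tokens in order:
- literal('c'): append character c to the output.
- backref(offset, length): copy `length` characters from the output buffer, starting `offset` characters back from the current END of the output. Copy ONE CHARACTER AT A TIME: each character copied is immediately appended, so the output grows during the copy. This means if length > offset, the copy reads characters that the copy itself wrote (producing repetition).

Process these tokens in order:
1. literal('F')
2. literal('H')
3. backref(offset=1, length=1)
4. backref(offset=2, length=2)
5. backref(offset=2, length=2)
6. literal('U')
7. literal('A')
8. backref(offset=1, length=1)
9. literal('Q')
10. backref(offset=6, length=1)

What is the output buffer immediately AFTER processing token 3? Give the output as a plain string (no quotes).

Token 1: literal('F'). Output: "F"
Token 2: literal('H'). Output: "FH"
Token 3: backref(off=1, len=1). Copied 'H' from pos 1. Output: "FHH"

Answer: FHH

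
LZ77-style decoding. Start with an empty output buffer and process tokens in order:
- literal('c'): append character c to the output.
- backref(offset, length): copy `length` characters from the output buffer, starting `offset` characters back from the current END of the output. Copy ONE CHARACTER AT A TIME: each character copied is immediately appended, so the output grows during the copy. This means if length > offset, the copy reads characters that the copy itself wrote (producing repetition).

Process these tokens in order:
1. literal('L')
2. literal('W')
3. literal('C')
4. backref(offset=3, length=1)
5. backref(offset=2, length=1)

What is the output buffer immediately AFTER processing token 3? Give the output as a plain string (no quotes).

Token 1: literal('L'). Output: "L"
Token 2: literal('W'). Output: "LW"
Token 3: literal('C'). Output: "LWC"

Answer: LWC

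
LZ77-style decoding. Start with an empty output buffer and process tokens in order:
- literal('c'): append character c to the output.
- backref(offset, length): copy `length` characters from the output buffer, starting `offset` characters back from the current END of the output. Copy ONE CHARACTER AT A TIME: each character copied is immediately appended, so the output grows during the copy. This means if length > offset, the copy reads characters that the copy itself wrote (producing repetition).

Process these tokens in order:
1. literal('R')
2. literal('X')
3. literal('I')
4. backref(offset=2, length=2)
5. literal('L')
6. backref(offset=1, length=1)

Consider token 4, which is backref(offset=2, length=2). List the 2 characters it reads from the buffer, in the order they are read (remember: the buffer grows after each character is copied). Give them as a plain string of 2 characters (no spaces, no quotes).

Answer: XI

Derivation:
Token 1: literal('R'). Output: "R"
Token 2: literal('X'). Output: "RX"
Token 3: literal('I'). Output: "RXI"
Token 4: backref(off=2, len=2). Buffer before: "RXI" (len 3)
  byte 1: read out[1]='X', append. Buffer now: "RXIX"
  byte 2: read out[2]='I', append. Buffer now: "RXIXI"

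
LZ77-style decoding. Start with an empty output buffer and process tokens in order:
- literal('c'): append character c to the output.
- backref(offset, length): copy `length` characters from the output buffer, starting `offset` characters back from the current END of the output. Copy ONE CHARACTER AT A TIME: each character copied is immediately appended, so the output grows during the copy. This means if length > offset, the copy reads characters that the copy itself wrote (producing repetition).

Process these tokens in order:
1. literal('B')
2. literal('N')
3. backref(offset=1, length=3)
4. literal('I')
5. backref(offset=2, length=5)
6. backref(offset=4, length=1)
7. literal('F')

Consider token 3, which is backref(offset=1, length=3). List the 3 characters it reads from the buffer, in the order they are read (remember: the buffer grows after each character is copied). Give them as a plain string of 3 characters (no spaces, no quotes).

Token 1: literal('B'). Output: "B"
Token 2: literal('N'). Output: "BN"
Token 3: backref(off=1, len=3). Buffer before: "BN" (len 2)
  byte 1: read out[1]='N', append. Buffer now: "BNN"
  byte 2: read out[2]='N', append. Buffer now: "BNNN"
  byte 3: read out[3]='N', append. Buffer now: "BNNNN"

Answer: NNN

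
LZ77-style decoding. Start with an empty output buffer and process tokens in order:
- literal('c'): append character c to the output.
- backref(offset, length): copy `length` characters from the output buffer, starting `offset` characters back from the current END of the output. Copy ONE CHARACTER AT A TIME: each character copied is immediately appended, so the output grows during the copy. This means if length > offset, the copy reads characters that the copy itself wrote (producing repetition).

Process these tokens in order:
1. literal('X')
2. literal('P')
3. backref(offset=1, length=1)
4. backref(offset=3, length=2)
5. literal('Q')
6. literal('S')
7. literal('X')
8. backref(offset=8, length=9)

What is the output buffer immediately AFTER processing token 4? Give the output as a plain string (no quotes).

Answer: XPPXP

Derivation:
Token 1: literal('X'). Output: "X"
Token 2: literal('P'). Output: "XP"
Token 3: backref(off=1, len=1). Copied 'P' from pos 1. Output: "XPP"
Token 4: backref(off=3, len=2). Copied 'XP' from pos 0. Output: "XPPXP"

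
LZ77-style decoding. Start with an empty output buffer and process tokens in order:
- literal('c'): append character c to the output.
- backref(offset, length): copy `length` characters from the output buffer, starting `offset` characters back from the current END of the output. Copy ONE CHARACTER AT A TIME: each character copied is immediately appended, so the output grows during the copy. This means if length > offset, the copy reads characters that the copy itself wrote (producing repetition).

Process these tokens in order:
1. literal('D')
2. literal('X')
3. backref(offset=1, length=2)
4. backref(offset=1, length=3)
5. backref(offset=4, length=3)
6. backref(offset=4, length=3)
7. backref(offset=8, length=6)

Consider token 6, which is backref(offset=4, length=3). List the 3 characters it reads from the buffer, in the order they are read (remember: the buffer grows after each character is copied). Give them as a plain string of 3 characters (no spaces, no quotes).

Token 1: literal('D'). Output: "D"
Token 2: literal('X'). Output: "DX"
Token 3: backref(off=1, len=2) (overlapping!). Copied 'XX' from pos 1. Output: "DXXX"
Token 4: backref(off=1, len=3) (overlapping!). Copied 'XXX' from pos 3. Output: "DXXXXXX"
Token 5: backref(off=4, len=3). Copied 'XXX' from pos 3. Output: "DXXXXXXXXX"
Token 6: backref(off=4, len=3). Buffer before: "DXXXXXXXXX" (len 10)
  byte 1: read out[6]='X', append. Buffer now: "DXXXXXXXXXX"
  byte 2: read out[7]='X', append. Buffer now: "DXXXXXXXXXXX"
  byte 3: read out[8]='X', append. Buffer now: "DXXXXXXXXXXXX"

Answer: XXX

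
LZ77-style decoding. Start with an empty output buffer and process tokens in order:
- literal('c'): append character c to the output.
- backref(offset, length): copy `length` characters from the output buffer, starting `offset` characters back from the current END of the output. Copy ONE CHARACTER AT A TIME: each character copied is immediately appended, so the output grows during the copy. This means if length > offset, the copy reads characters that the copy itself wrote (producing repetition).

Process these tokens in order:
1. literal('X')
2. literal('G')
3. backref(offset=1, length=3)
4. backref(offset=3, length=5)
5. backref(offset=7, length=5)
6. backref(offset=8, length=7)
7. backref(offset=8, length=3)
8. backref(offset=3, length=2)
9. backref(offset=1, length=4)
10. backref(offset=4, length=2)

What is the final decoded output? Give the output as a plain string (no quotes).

Answer: XGGGGGGGGGGGGGGGGGGGGGGGGGGGGGGGG

Derivation:
Token 1: literal('X'). Output: "X"
Token 2: literal('G'). Output: "XG"
Token 3: backref(off=1, len=3) (overlapping!). Copied 'GGG' from pos 1. Output: "XGGGG"
Token 4: backref(off=3, len=5) (overlapping!). Copied 'GGGGG' from pos 2. Output: "XGGGGGGGGG"
Token 5: backref(off=7, len=5). Copied 'GGGGG' from pos 3. Output: "XGGGGGGGGGGGGGG"
Token 6: backref(off=8, len=7). Copied 'GGGGGGG' from pos 7. Output: "XGGGGGGGGGGGGGGGGGGGGG"
Token 7: backref(off=8, len=3). Copied 'GGG' from pos 14. Output: "XGGGGGGGGGGGGGGGGGGGGGGGG"
Token 8: backref(off=3, len=2). Copied 'GG' from pos 22. Output: "XGGGGGGGGGGGGGGGGGGGGGGGGGG"
Token 9: backref(off=1, len=4) (overlapping!). Copied 'GGGG' from pos 26. Output: "XGGGGGGGGGGGGGGGGGGGGGGGGGGGGGG"
Token 10: backref(off=4, len=2). Copied 'GG' from pos 27. Output: "XGGGGGGGGGGGGGGGGGGGGGGGGGGGGGGGG"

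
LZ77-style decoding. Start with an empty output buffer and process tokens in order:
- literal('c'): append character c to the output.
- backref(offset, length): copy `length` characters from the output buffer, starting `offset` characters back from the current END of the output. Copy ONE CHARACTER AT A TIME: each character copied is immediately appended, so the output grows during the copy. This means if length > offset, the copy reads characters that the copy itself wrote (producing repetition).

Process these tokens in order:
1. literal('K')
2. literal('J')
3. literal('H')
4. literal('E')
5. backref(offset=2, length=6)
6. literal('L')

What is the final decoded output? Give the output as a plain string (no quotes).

Token 1: literal('K'). Output: "K"
Token 2: literal('J'). Output: "KJ"
Token 3: literal('H'). Output: "KJH"
Token 4: literal('E'). Output: "KJHE"
Token 5: backref(off=2, len=6) (overlapping!). Copied 'HEHEHE' from pos 2. Output: "KJHEHEHEHE"
Token 6: literal('L'). Output: "KJHEHEHEHEL"

Answer: KJHEHEHEHEL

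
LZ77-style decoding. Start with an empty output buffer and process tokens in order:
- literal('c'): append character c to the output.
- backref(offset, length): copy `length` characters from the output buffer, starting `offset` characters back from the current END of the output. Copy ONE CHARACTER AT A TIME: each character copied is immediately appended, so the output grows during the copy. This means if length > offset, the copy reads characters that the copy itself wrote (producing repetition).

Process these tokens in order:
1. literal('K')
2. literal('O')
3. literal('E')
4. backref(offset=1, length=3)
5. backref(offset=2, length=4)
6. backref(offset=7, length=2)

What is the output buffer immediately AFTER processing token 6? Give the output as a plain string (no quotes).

Token 1: literal('K'). Output: "K"
Token 2: literal('O'). Output: "KO"
Token 3: literal('E'). Output: "KOE"
Token 4: backref(off=1, len=3) (overlapping!). Copied 'EEE' from pos 2. Output: "KOEEEE"
Token 5: backref(off=2, len=4) (overlapping!). Copied 'EEEE' from pos 4. Output: "KOEEEEEEEE"
Token 6: backref(off=7, len=2). Copied 'EE' from pos 3. Output: "KOEEEEEEEEEE"

Answer: KOEEEEEEEEEE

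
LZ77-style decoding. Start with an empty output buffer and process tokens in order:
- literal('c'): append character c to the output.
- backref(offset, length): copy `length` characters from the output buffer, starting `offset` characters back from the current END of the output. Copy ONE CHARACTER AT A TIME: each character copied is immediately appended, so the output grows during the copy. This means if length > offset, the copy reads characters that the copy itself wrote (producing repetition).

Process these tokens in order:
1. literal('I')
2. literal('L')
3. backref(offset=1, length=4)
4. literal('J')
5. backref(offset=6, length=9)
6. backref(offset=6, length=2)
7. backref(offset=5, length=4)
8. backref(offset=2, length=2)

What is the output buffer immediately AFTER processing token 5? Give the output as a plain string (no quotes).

Answer: ILLLLLJLLLLLJLLL

Derivation:
Token 1: literal('I'). Output: "I"
Token 2: literal('L'). Output: "IL"
Token 3: backref(off=1, len=4) (overlapping!). Copied 'LLLL' from pos 1. Output: "ILLLLL"
Token 4: literal('J'). Output: "ILLLLLJ"
Token 5: backref(off=6, len=9) (overlapping!). Copied 'LLLLLJLLL' from pos 1. Output: "ILLLLLJLLLLLJLLL"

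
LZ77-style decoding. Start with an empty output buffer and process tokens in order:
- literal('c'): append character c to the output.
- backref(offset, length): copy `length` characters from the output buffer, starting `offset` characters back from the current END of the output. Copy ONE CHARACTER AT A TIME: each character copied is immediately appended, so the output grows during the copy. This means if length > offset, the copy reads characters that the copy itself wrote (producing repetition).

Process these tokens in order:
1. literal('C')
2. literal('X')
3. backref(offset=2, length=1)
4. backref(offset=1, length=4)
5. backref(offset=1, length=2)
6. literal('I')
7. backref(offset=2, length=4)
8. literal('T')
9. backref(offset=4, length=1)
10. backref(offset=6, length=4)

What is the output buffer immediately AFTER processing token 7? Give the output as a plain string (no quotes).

Answer: CXCCCCCCCICICI

Derivation:
Token 1: literal('C'). Output: "C"
Token 2: literal('X'). Output: "CX"
Token 3: backref(off=2, len=1). Copied 'C' from pos 0. Output: "CXC"
Token 4: backref(off=1, len=4) (overlapping!). Copied 'CCCC' from pos 2. Output: "CXCCCCC"
Token 5: backref(off=1, len=2) (overlapping!). Copied 'CC' from pos 6. Output: "CXCCCCCCC"
Token 6: literal('I'). Output: "CXCCCCCCCI"
Token 7: backref(off=2, len=4) (overlapping!). Copied 'CICI' from pos 8. Output: "CXCCCCCCCICICI"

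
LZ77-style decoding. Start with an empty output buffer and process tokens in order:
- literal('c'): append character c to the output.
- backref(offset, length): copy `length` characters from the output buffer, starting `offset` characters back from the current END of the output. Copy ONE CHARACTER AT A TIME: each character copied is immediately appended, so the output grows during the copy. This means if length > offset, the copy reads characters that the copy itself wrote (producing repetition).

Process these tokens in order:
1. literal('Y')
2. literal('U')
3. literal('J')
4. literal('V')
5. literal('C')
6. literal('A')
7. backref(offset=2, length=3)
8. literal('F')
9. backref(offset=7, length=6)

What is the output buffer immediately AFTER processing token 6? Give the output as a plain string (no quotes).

Token 1: literal('Y'). Output: "Y"
Token 2: literal('U'). Output: "YU"
Token 3: literal('J'). Output: "YUJ"
Token 4: literal('V'). Output: "YUJV"
Token 5: literal('C'). Output: "YUJVC"
Token 6: literal('A'). Output: "YUJVCA"

Answer: YUJVCA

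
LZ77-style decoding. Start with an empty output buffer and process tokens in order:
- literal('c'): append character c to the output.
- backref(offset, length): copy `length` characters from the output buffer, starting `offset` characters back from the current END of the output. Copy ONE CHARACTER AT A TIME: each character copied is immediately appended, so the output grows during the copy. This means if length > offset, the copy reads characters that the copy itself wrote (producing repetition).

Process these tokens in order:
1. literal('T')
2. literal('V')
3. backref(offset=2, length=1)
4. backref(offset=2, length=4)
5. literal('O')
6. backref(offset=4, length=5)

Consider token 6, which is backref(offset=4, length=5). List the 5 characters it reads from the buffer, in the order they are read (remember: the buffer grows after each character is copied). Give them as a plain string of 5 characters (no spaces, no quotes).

Answer: TVTOT

Derivation:
Token 1: literal('T'). Output: "T"
Token 2: literal('V'). Output: "TV"
Token 3: backref(off=2, len=1). Copied 'T' from pos 0. Output: "TVT"
Token 4: backref(off=2, len=4) (overlapping!). Copied 'VTVT' from pos 1. Output: "TVTVTVT"
Token 5: literal('O'). Output: "TVTVTVTO"
Token 6: backref(off=4, len=5). Buffer before: "TVTVTVTO" (len 8)
  byte 1: read out[4]='T', append. Buffer now: "TVTVTVTOT"
  byte 2: read out[5]='V', append. Buffer now: "TVTVTVTOTV"
  byte 3: read out[6]='T', append. Buffer now: "TVTVTVTOTVT"
  byte 4: read out[7]='O', append. Buffer now: "TVTVTVTOTVTO"
  byte 5: read out[8]='T', append. Buffer now: "TVTVTVTOTVTOT"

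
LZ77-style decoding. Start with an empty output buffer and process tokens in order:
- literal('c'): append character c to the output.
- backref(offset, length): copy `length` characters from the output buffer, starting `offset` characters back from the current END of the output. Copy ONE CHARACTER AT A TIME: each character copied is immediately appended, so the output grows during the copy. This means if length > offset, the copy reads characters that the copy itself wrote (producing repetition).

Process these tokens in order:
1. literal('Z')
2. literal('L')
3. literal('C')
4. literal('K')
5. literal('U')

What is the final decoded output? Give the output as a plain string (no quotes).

Answer: ZLCKU

Derivation:
Token 1: literal('Z'). Output: "Z"
Token 2: literal('L'). Output: "ZL"
Token 3: literal('C'). Output: "ZLC"
Token 4: literal('K'). Output: "ZLCK"
Token 5: literal('U'). Output: "ZLCKU"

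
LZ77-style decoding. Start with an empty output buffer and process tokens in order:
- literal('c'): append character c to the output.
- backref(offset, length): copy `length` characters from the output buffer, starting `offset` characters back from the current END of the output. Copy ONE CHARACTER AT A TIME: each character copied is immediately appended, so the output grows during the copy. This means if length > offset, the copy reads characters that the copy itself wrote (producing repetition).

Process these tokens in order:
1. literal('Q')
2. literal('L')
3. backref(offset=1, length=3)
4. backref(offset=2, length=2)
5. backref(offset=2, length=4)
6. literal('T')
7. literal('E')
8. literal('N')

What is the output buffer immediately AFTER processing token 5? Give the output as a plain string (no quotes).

Answer: QLLLLLLLLLL

Derivation:
Token 1: literal('Q'). Output: "Q"
Token 2: literal('L'). Output: "QL"
Token 3: backref(off=1, len=3) (overlapping!). Copied 'LLL' from pos 1. Output: "QLLLL"
Token 4: backref(off=2, len=2). Copied 'LL' from pos 3. Output: "QLLLLLL"
Token 5: backref(off=2, len=4) (overlapping!). Copied 'LLLL' from pos 5. Output: "QLLLLLLLLLL"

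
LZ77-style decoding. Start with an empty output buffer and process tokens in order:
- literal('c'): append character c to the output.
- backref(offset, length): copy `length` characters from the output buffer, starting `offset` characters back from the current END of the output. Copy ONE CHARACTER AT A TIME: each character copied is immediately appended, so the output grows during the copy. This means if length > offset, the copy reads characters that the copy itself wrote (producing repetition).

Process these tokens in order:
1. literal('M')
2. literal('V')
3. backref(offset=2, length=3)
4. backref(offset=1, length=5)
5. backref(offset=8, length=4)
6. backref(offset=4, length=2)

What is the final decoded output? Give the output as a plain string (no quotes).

Token 1: literal('M'). Output: "M"
Token 2: literal('V'). Output: "MV"
Token 3: backref(off=2, len=3) (overlapping!). Copied 'MVM' from pos 0. Output: "MVMVM"
Token 4: backref(off=1, len=5) (overlapping!). Copied 'MMMMM' from pos 4. Output: "MVMVMMMMMM"
Token 5: backref(off=8, len=4). Copied 'MVMM' from pos 2. Output: "MVMVMMMMMMMVMM"
Token 6: backref(off=4, len=2). Copied 'MV' from pos 10. Output: "MVMVMMMMMMMVMMMV"

Answer: MVMVMMMMMMMVMMMV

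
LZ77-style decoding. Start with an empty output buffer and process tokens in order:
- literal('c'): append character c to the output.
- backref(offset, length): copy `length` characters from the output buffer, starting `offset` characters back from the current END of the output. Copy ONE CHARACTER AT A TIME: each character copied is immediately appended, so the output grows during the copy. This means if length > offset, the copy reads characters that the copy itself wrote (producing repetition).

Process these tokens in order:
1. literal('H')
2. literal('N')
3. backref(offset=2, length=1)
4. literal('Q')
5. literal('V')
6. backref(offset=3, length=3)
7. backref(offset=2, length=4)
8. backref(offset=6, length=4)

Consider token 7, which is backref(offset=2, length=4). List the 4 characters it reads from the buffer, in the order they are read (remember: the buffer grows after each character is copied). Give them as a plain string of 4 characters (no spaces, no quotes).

Token 1: literal('H'). Output: "H"
Token 2: literal('N'). Output: "HN"
Token 3: backref(off=2, len=1). Copied 'H' from pos 0. Output: "HNH"
Token 4: literal('Q'). Output: "HNHQ"
Token 5: literal('V'). Output: "HNHQV"
Token 6: backref(off=3, len=3). Copied 'HQV' from pos 2. Output: "HNHQVHQV"
Token 7: backref(off=2, len=4). Buffer before: "HNHQVHQV" (len 8)
  byte 1: read out[6]='Q', append. Buffer now: "HNHQVHQVQ"
  byte 2: read out[7]='V', append. Buffer now: "HNHQVHQVQV"
  byte 3: read out[8]='Q', append. Buffer now: "HNHQVHQVQVQ"
  byte 4: read out[9]='V', append. Buffer now: "HNHQVHQVQVQV"

Answer: QVQV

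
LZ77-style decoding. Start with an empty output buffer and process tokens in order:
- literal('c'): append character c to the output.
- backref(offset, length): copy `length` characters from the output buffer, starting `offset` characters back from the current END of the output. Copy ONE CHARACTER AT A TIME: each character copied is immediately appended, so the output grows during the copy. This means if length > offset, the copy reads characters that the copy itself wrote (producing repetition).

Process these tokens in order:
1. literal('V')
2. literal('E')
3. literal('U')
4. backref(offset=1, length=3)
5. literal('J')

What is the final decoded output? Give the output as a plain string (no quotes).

Token 1: literal('V'). Output: "V"
Token 2: literal('E'). Output: "VE"
Token 3: literal('U'). Output: "VEU"
Token 4: backref(off=1, len=3) (overlapping!). Copied 'UUU' from pos 2. Output: "VEUUUU"
Token 5: literal('J'). Output: "VEUUUUJ"

Answer: VEUUUUJ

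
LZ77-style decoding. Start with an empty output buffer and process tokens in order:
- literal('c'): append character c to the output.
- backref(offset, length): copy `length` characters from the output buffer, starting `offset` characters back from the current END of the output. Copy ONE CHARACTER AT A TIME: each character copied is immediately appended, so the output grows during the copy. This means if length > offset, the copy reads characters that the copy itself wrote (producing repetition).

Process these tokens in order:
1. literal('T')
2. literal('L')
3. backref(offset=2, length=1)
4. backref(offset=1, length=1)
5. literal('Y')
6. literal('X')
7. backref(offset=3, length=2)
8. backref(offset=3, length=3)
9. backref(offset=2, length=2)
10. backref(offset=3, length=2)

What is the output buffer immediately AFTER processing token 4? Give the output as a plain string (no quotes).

Token 1: literal('T'). Output: "T"
Token 2: literal('L'). Output: "TL"
Token 3: backref(off=2, len=1). Copied 'T' from pos 0. Output: "TLT"
Token 4: backref(off=1, len=1). Copied 'T' from pos 2. Output: "TLTT"

Answer: TLTT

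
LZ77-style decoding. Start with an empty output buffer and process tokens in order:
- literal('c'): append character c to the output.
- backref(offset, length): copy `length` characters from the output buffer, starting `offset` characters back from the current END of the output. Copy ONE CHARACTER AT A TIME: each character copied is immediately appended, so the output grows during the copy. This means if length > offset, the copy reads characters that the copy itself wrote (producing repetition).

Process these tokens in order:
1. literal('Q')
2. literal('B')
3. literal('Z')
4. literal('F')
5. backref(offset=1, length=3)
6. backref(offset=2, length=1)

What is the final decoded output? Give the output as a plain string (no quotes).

Answer: QBZFFFFF

Derivation:
Token 1: literal('Q'). Output: "Q"
Token 2: literal('B'). Output: "QB"
Token 3: literal('Z'). Output: "QBZ"
Token 4: literal('F'). Output: "QBZF"
Token 5: backref(off=1, len=3) (overlapping!). Copied 'FFF' from pos 3. Output: "QBZFFFF"
Token 6: backref(off=2, len=1). Copied 'F' from pos 5. Output: "QBZFFFFF"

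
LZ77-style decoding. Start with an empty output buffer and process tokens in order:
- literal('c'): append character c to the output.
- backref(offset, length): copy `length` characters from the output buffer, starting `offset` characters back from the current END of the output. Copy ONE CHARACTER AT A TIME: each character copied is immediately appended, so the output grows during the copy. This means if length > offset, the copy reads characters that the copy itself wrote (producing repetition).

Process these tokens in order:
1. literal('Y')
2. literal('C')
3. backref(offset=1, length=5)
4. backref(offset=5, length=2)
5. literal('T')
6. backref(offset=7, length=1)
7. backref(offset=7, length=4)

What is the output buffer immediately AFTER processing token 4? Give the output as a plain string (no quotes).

Answer: YCCCCCCCC

Derivation:
Token 1: literal('Y'). Output: "Y"
Token 2: literal('C'). Output: "YC"
Token 3: backref(off=1, len=5) (overlapping!). Copied 'CCCCC' from pos 1. Output: "YCCCCCC"
Token 4: backref(off=5, len=2). Copied 'CC' from pos 2. Output: "YCCCCCCCC"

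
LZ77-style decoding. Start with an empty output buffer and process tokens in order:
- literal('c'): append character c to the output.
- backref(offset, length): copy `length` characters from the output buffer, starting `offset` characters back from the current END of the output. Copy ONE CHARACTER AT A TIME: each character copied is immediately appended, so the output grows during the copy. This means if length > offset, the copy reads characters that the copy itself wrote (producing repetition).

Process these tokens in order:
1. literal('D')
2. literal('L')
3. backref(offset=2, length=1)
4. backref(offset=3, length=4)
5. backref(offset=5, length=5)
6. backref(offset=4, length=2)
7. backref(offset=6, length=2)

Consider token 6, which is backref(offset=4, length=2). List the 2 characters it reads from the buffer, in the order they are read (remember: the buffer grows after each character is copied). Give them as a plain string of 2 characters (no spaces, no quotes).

Answer: DL

Derivation:
Token 1: literal('D'). Output: "D"
Token 2: literal('L'). Output: "DL"
Token 3: backref(off=2, len=1). Copied 'D' from pos 0. Output: "DLD"
Token 4: backref(off=3, len=4) (overlapping!). Copied 'DLDD' from pos 0. Output: "DLDDLDD"
Token 5: backref(off=5, len=5). Copied 'DDLDD' from pos 2. Output: "DLDDLDDDDLDD"
Token 6: backref(off=4, len=2). Buffer before: "DLDDLDDDDLDD" (len 12)
  byte 1: read out[8]='D', append. Buffer now: "DLDDLDDDDLDDD"
  byte 2: read out[9]='L', append. Buffer now: "DLDDLDDDDLDDDL"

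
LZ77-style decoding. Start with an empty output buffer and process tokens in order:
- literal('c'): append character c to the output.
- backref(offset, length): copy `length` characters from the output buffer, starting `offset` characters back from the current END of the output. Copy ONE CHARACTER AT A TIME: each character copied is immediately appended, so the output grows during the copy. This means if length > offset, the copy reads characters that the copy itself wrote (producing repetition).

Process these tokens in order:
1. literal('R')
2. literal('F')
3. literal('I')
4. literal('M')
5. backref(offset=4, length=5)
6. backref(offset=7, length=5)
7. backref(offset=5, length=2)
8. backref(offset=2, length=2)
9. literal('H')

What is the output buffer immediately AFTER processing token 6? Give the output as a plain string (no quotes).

Answer: RFIMRFIMRIMRFI

Derivation:
Token 1: literal('R'). Output: "R"
Token 2: literal('F'). Output: "RF"
Token 3: literal('I'). Output: "RFI"
Token 4: literal('M'). Output: "RFIM"
Token 5: backref(off=4, len=5) (overlapping!). Copied 'RFIMR' from pos 0. Output: "RFIMRFIMR"
Token 6: backref(off=7, len=5). Copied 'IMRFI' from pos 2. Output: "RFIMRFIMRIMRFI"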